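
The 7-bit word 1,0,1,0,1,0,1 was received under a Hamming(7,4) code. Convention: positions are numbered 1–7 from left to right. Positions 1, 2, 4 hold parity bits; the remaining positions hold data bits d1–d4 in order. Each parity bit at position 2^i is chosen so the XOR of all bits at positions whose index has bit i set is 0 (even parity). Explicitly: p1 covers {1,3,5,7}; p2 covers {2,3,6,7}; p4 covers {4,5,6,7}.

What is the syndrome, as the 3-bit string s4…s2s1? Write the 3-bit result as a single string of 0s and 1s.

s1 (pos 1,3,5,7): 1⊕1⊕1⊕1 = 0
s2 (pos 2,3,6,7): 0⊕1⊕0⊕1 = 0
s4 (pos 4,5,6,7): 0⊕1⊕0⊕1 = 0
Syndrome s4…s1 = 000 → no error.

000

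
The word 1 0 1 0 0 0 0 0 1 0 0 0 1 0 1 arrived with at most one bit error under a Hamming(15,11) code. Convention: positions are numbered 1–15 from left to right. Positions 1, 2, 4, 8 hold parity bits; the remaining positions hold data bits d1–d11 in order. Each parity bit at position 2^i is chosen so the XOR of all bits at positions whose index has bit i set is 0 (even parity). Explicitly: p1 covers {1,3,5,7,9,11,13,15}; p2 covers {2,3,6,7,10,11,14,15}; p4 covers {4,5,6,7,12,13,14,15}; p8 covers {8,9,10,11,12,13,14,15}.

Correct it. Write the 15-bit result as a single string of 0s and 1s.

s1 (pos 1,3,5,7,9,11,13,15): 1⊕1⊕0⊕0⊕1⊕0⊕1⊕1 = 1
s2 (pos 2,3,6,7,10,11,14,15): 0⊕1⊕0⊕0⊕0⊕0⊕0⊕1 = 0
s4 (pos 4,5,6,7,12,13,14,15): 0⊕0⊕0⊕0⊕0⊕1⊕0⊕1 = 0
s8 (pos 8,9,10,11,12,13,14,15): 0⊕1⊕0⊕0⊕0⊕1⊕0⊕1 = 1
Syndrome s8…s1 = 1001 → error at position 9.
Flip position 9: 101000001000101 → 101000000000101

101000000000101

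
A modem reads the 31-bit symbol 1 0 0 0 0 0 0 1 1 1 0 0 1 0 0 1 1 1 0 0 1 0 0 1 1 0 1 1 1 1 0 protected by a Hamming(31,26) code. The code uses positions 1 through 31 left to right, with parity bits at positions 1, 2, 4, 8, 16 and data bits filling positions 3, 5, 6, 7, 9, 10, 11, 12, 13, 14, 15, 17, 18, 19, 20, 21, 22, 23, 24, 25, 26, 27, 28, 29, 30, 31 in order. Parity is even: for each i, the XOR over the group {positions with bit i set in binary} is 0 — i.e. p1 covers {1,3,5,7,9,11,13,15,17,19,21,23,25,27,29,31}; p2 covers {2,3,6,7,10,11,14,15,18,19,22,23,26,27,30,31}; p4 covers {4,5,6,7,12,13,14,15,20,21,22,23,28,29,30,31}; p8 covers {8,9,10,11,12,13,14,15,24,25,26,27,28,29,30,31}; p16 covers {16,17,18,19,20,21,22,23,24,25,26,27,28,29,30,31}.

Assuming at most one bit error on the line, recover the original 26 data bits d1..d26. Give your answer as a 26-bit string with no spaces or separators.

s1 (pos 1,3,5,7,9,11,13,15,17,19,21,23,25,27,29,31): 1⊕0⊕0⊕0⊕1⊕0⊕1⊕0⊕1⊕0⊕1⊕0⊕1⊕1⊕1⊕0 = 0
s2 (pos 2,3,6,7,10,11,14,15,18,19,22,23,26,27,30,31): 0⊕0⊕0⊕0⊕1⊕0⊕0⊕0⊕1⊕0⊕0⊕0⊕0⊕1⊕1⊕0 = 0
s4 (pos 4,5,6,7,12,13,14,15,20,21,22,23,28,29,30,31): 0⊕0⊕0⊕0⊕0⊕1⊕0⊕0⊕0⊕1⊕0⊕0⊕1⊕1⊕1⊕0 = 1
s8 (pos 8,9,10,11,12,13,14,15,24,25,26,27,28,29,30,31): 1⊕1⊕1⊕0⊕0⊕1⊕0⊕0⊕1⊕1⊕0⊕1⊕1⊕1⊕1⊕0 = 0
s16 (pos 16,17,18,19,20,21,22,23,24,25,26,27,28,29,30,31): 1⊕1⊕1⊕0⊕0⊕1⊕0⊕0⊕1⊕1⊕0⊕1⊕1⊕1⊕1⊕0 = 0
Syndrome s16…s1 = 00100 → error at position 4.
Flip position 4: 1000000111001001110010011011110 → 1001000111001001110010011011110
Read data bits from positions 3,5,6,7,9,10,11,12,13,14,15,17,18,19,20,21,22,23,24,25,26,27,28,29,30,31: 00001100100110010011011110

00001100100110010011011110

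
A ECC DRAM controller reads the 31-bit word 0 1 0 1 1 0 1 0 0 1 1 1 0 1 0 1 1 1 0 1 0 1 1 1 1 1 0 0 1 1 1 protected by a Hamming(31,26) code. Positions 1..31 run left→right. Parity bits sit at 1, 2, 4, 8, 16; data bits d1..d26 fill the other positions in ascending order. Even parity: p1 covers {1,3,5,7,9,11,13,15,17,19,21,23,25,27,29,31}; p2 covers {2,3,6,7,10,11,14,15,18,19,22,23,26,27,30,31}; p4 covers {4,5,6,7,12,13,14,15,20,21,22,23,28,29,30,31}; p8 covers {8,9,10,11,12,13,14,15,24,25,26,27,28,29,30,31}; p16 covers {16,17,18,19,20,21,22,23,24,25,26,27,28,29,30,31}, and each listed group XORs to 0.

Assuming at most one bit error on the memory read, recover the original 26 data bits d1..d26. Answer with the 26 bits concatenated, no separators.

s1 (pos 1,3,5,7,9,11,13,15,17,19,21,23,25,27,29,31): 0⊕0⊕1⊕1⊕0⊕1⊕0⊕0⊕1⊕0⊕0⊕1⊕1⊕0⊕1⊕1 = 0
s2 (pos 2,3,6,7,10,11,14,15,18,19,22,23,26,27,30,31): 1⊕0⊕0⊕1⊕1⊕1⊕1⊕0⊕1⊕0⊕1⊕1⊕1⊕0⊕1⊕1 = 1
s4 (pos 4,5,6,7,12,13,14,15,20,21,22,23,28,29,30,31): 1⊕1⊕0⊕1⊕1⊕0⊕1⊕0⊕1⊕0⊕1⊕1⊕0⊕1⊕1⊕1 = 1
s8 (pos 8,9,10,11,12,13,14,15,24,25,26,27,28,29,30,31): 0⊕0⊕1⊕1⊕1⊕0⊕1⊕0⊕1⊕1⊕1⊕0⊕0⊕1⊕1⊕1 = 0
s16 (pos 16,17,18,19,20,21,22,23,24,25,26,27,28,29,30,31): 1⊕1⊕1⊕0⊕1⊕0⊕1⊕1⊕1⊕1⊕1⊕0⊕0⊕1⊕1⊕1 = 0
Syndrome s16…s1 = 00110 → error at position 6.
Flip position 6: 0101101001110101110101111100111 → 0101111001110101110101111100111
Read data bits from positions 3,5,6,7,9,10,11,12,13,14,15,17,18,19,20,21,22,23,24,25,26,27,28,29,30,31: 01110111010110101111100111

01110111010110101111100111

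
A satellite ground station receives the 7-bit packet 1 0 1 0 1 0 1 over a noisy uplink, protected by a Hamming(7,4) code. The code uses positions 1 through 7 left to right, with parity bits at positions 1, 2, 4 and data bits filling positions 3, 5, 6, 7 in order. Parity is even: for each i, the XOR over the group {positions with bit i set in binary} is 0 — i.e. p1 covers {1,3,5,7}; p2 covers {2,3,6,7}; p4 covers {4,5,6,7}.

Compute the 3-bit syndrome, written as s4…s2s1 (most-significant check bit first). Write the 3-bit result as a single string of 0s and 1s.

s1 (pos 1,3,5,7): 1⊕1⊕1⊕1 = 0
s2 (pos 2,3,6,7): 0⊕1⊕0⊕1 = 0
s4 (pos 4,5,6,7): 0⊕1⊕0⊕1 = 0
Syndrome s4…s1 = 000 → no error.

000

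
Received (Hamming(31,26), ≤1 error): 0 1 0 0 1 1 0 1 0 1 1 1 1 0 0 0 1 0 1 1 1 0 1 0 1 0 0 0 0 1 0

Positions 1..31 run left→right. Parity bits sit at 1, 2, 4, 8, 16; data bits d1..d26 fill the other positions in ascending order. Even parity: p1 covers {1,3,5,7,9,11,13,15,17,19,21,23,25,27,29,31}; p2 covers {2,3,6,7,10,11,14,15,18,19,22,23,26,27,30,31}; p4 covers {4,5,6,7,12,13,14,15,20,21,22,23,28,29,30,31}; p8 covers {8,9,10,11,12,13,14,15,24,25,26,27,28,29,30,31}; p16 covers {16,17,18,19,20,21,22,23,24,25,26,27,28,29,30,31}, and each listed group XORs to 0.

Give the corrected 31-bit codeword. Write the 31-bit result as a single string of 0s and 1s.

0100110101111000101110101100010

s1 (pos 1,3,5,7,9,11,13,15,17,19,21,23,25,27,29,31): 0⊕0⊕1⊕0⊕0⊕1⊕1⊕0⊕1⊕1⊕1⊕1⊕1⊕0⊕0⊕0 = 0
s2 (pos 2,3,6,7,10,11,14,15,18,19,22,23,26,27,30,31): 1⊕0⊕1⊕0⊕1⊕1⊕0⊕0⊕0⊕1⊕0⊕1⊕0⊕0⊕1⊕0 = 1
s4 (pos 4,5,6,7,12,13,14,15,20,21,22,23,28,29,30,31): 0⊕1⊕1⊕0⊕1⊕1⊕0⊕0⊕1⊕1⊕0⊕1⊕0⊕0⊕1⊕0 = 0
s8 (pos 8,9,10,11,12,13,14,15,24,25,26,27,28,29,30,31): 1⊕0⊕1⊕1⊕1⊕1⊕0⊕0⊕0⊕1⊕0⊕0⊕0⊕0⊕1⊕0 = 1
s16 (pos 16,17,18,19,20,21,22,23,24,25,26,27,28,29,30,31): 0⊕1⊕0⊕1⊕1⊕1⊕0⊕1⊕0⊕1⊕0⊕0⊕0⊕0⊕1⊕0 = 1
Syndrome s16…s1 = 11010 → error at position 26.
Flip position 26: 0100110101111000101110101000010 → 0100110101111000101110101100010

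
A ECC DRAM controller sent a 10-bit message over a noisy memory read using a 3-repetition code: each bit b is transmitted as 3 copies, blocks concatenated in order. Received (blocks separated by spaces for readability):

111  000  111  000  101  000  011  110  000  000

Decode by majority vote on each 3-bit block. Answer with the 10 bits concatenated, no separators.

1010101100

Block 1 (111): 3 ones → 1
Block 2 (000): 0 ones → 0
Block 3 (111): 3 ones → 1
Block 4 (000): 0 ones → 0
Block 5 (101): 2 ones → 1
Block 6 (000): 0 ones → 0
Block 7 (011): 2 ones → 1
Block 8 (110): 2 ones → 1
Block 9 (000): 0 ones → 0
Block 10 (000): 0 ones → 0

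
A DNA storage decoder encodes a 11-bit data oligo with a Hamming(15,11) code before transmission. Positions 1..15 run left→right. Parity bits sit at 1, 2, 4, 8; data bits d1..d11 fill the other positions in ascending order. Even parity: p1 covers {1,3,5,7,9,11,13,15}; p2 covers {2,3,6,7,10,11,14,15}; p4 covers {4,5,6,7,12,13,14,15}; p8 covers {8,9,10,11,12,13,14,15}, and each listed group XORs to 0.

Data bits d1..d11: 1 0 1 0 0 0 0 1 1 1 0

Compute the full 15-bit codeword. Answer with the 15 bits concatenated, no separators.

011001010001110

Place data at non-parity positions: p1 p2 1 p4 0 1 0 p8 0 0 0 1 1 1 0
p1 (pos 1,3,5,7,9,11,13,15): XOR of data positions = 1⊕0⊕0⊕0⊕0⊕1⊕0 = 0
p2 (pos 2,3,6,7,10,11,14,15): XOR of data positions = 1⊕1⊕0⊕0⊕0⊕1⊕0 = 1
p4 (pos 4,5,6,7,12,13,14,15): XOR of data positions = 0⊕1⊕0⊕1⊕1⊕1⊕0 = 0
p8 (pos 8,9,10,11,12,13,14,15): XOR of data positions = 0⊕0⊕0⊕1⊕1⊕1⊕0 = 1
Codeword: 011001010001110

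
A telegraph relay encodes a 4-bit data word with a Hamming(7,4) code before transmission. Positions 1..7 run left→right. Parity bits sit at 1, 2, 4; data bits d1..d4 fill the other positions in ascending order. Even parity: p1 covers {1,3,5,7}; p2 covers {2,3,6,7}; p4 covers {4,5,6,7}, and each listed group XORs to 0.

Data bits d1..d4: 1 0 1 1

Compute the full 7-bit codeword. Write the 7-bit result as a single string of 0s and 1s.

Place data at non-parity positions: p1 p2 1 p4 0 1 1
p1 (pos 1,3,5,7): XOR of data positions = 1⊕0⊕1 = 0
p2 (pos 2,3,6,7): XOR of data positions = 1⊕1⊕1 = 1
p4 (pos 4,5,6,7): XOR of data positions = 0⊕1⊕1 = 0
Codeword: 0110011

0110011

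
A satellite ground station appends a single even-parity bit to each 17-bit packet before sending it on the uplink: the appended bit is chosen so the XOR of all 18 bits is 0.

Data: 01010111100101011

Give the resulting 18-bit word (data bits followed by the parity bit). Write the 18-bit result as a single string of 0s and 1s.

XOR of the 17 data bits: 0⊕1⊕0⊕1⊕0⊕1⊕1⊕1⊕1⊕0⊕0⊕1⊕0⊕1⊕0⊕1⊕1 = 0
Parity bit = 0 (so all 18 bits XOR to 0).

010101111001010110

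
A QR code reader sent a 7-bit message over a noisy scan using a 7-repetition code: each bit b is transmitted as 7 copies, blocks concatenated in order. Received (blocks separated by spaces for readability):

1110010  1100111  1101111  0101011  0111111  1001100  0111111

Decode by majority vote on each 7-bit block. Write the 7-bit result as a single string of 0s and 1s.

Block 1 (1110010): 4 ones → 1
Block 2 (1100111): 5 ones → 1
Block 3 (1101111): 6 ones → 1
Block 4 (0101011): 4 ones → 1
Block 5 (0111111): 6 ones → 1
Block 6 (1001100): 3 ones → 0
Block 7 (0111111): 6 ones → 1

1111101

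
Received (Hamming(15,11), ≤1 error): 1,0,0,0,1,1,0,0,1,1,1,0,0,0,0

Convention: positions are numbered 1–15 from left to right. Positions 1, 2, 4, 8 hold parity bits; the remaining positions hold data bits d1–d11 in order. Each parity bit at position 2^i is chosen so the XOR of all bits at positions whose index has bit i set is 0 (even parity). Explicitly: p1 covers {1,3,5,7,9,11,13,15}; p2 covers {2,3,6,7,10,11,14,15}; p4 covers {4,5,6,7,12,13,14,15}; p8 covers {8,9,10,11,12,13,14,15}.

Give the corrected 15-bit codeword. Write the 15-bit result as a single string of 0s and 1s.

100011001010000

s1 (pos 1,3,5,7,9,11,13,15): 1⊕0⊕1⊕0⊕1⊕1⊕0⊕0 = 0
s2 (pos 2,3,6,7,10,11,14,15): 0⊕0⊕1⊕0⊕1⊕1⊕0⊕0 = 1
s4 (pos 4,5,6,7,12,13,14,15): 0⊕1⊕1⊕0⊕0⊕0⊕0⊕0 = 0
s8 (pos 8,9,10,11,12,13,14,15): 0⊕1⊕1⊕1⊕0⊕0⊕0⊕0 = 1
Syndrome s8…s1 = 1010 → error at position 10.
Flip position 10: 100011001110000 → 100011001010000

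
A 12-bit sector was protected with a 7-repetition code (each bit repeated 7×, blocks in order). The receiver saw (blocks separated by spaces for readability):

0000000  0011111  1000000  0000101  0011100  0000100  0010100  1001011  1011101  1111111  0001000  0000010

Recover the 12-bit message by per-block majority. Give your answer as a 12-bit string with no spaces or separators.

010000011100

Block 1 (0000000): 0 ones → 0
Block 2 (0011111): 5 ones → 1
Block 3 (1000000): 1 one → 0
Block 4 (0000101): 2 ones → 0
Block 5 (0011100): 3 ones → 0
Block 6 (0000100): 1 one → 0
Block 7 (0010100): 2 ones → 0
Block 8 (1001011): 4 ones → 1
Block 9 (1011101): 5 ones → 1
Block 10 (1111111): 7 ones → 1
Block 11 (0001000): 1 one → 0
Block 12 (0000010): 1 one → 0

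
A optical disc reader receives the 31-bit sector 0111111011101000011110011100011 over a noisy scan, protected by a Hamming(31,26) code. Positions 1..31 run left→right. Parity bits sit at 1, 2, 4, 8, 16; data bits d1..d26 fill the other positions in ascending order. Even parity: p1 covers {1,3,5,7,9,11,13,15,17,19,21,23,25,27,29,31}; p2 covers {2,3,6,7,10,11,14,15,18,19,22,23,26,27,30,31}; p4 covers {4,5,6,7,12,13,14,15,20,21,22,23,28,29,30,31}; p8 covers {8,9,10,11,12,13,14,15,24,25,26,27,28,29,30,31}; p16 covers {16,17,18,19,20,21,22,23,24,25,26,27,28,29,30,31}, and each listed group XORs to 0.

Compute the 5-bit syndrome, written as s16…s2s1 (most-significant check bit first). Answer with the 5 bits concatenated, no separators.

s1 (pos 1,3,5,7,9,11,13,15,17,19,21,23,25,27,29,31): 0⊕1⊕1⊕1⊕1⊕1⊕1⊕0⊕0⊕1⊕1⊕0⊕1⊕0⊕0⊕1 = 0
s2 (pos 2,3,6,7,10,11,14,15,18,19,22,23,26,27,30,31): 1⊕1⊕1⊕1⊕1⊕1⊕0⊕0⊕1⊕1⊕0⊕0⊕1⊕0⊕1⊕1 = 1
s4 (pos 4,5,6,7,12,13,14,15,20,21,22,23,28,29,30,31): 1⊕1⊕1⊕1⊕0⊕1⊕0⊕0⊕1⊕1⊕0⊕0⊕0⊕0⊕1⊕1 = 1
s8 (pos 8,9,10,11,12,13,14,15,24,25,26,27,28,29,30,31): 0⊕1⊕1⊕1⊕0⊕1⊕0⊕0⊕1⊕1⊕1⊕0⊕0⊕0⊕1⊕1 = 1
s16 (pos 16,17,18,19,20,21,22,23,24,25,26,27,28,29,30,31): 0⊕0⊕1⊕1⊕1⊕1⊕0⊕0⊕1⊕1⊕1⊕0⊕0⊕0⊕1⊕1 = 1
Syndrome s16…s1 = 11110 → error at position 30.

11110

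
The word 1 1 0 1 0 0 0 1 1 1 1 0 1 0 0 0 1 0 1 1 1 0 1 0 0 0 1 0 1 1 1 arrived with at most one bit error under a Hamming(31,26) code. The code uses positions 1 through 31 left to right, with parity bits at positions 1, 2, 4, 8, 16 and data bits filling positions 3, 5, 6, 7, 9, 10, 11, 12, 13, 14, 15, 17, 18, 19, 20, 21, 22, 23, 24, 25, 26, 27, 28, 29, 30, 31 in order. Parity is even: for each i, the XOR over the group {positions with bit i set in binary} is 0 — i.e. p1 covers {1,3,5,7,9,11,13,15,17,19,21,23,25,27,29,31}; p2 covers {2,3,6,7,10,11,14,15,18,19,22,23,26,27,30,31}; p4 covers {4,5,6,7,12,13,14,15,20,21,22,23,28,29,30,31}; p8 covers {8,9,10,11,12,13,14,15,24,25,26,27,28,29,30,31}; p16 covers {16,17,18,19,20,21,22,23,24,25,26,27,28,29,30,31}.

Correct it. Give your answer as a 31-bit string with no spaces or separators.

1101000111101000101110101010111

s1 (pos 1,3,5,7,9,11,13,15,17,19,21,23,25,27,29,31): 1⊕0⊕0⊕0⊕1⊕1⊕1⊕0⊕1⊕1⊕1⊕1⊕0⊕1⊕1⊕1 = 1
s2 (pos 2,3,6,7,10,11,14,15,18,19,22,23,26,27,30,31): 1⊕0⊕0⊕0⊕1⊕1⊕0⊕0⊕0⊕1⊕0⊕1⊕0⊕1⊕1⊕1 = 0
s4 (pos 4,5,6,7,12,13,14,15,20,21,22,23,28,29,30,31): 1⊕0⊕0⊕0⊕0⊕1⊕0⊕0⊕1⊕1⊕0⊕1⊕0⊕1⊕1⊕1 = 0
s8 (pos 8,9,10,11,12,13,14,15,24,25,26,27,28,29,30,31): 1⊕1⊕1⊕1⊕0⊕1⊕0⊕0⊕0⊕0⊕0⊕1⊕0⊕1⊕1⊕1 = 1
s16 (pos 16,17,18,19,20,21,22,23,24,25,26,27,28,29,30,31): 0⊕1⊕0⊕1⊕1⊕1⊕0⊕1⊕0⊕0⊕0⊕1⊕0⊕1⊕1⊕1 = 1
Syndrome s16…s1 = 11001 → error at position 25.
Flip position 25: 1101000111101000101110100010111 → 1101000111101000101110101010111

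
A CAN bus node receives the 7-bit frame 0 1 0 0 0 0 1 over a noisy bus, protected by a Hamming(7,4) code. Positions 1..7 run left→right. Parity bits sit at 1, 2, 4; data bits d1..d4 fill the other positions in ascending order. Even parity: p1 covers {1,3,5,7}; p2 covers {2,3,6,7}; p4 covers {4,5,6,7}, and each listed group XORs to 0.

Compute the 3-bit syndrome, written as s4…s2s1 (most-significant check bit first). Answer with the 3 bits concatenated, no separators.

s1 (pos 1,3,5,7): 0⊕0⊕0⊕1 = 1
s2 (pos 2,3,6,7): 1⊕0⊕0⊕1 = 0
s4 (pos 4,5,6,7): 0⊕0⊕0⊕1 = 1
Syndrome s4…s1 = 101 → error at position 5.

101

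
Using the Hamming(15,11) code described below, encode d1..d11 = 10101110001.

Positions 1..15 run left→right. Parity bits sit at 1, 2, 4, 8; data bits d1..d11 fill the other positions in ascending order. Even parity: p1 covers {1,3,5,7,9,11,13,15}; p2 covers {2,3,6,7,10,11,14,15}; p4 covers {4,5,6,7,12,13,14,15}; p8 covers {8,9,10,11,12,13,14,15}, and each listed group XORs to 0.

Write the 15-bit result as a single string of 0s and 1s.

Place data at non-parity positions: p1 p2 1 p4 0 1 0 p8 1 1 1 0 0 0 1
p1 (pos 1,3,5,7,9,11,13,15): XOR of data positions = 1⊕0⊕0⊕1⊕1⊕0⊕1 = 0
p2 (pos 2,3,6,7,10,11,14,15): XOR of data positions = 1⊕1⊕0⊕1⊕1⊕0⊕1 = 1
p4 (pos 4,5,6,7,12,13,14,15): XOR of data positions = 0⊕1⊕0⊕0⊕0⊕0⊕1 = 0
p8 (pos 8,9,10,11,12,13,14,15): XOR of data positions = 1⊕1⊕1⊕0⊕0⊕0⊕1 = 0
Codeword: 011001001110001

011001001110001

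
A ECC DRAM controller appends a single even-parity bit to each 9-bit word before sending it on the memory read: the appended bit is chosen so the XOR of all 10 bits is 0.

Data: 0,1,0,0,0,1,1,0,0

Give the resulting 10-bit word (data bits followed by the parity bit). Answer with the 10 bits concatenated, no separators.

0100011001

XOR of the 9 data bits: 0⊕1⊕0⊕0⊕0⊕1⊕1⊕0⊕0 = 1
Parity bit = 1 (so all 10 bits XOR to 0).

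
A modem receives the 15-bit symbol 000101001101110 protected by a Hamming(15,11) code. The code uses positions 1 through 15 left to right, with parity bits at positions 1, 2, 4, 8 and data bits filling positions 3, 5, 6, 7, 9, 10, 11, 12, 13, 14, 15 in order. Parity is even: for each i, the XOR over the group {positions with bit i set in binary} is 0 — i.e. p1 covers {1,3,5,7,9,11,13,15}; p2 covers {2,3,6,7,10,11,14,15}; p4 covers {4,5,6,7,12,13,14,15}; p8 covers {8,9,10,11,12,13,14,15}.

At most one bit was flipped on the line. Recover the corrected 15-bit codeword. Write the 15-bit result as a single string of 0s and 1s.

s1 (pos 1,3,5,7,9,11,13,15): 0⊕0⊕0⊕0⊕1⊕0⊕1⊕0 = 0
s2 (pos 2,3,6,7,10,11,14,15): 0⊕0⊕1⊕0⊕1⊕0⊕1⊕0 = 1
s4 (pos 4,5,6,7,12,13,14,15): 1⊕0⊕1⊕0⊕1⊕1⊕1⊕0 = 1
s8 (pos 8,9,10,11,12,13,14,15): 0⊕1⊕1⊕0⊕1⊕1⊕1⊕0 = 1
Syndrome s8…s1 = 1110 → error at position 14.
Flip position 14: 000101001101110 → 000101001101100

000101001101100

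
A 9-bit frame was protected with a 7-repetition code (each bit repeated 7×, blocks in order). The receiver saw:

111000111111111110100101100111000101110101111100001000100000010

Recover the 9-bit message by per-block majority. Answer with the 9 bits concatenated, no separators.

Block 1 (1110001): 4 ones → 1
Block 2 (1111111): 7 ones → 1
Block 3 (1110100): 4 ones → 1
Block 4 (1011001): 4 ones → 1
Block 5 (1100010): 3 ones → 0
Block 6 (1110101): 5 ones → 1
Block 7 (1111000): 4 ones → 1
Block 8 (0100010): 2 ones → 0
Block 9 (0000010): 1 one → 0

111101100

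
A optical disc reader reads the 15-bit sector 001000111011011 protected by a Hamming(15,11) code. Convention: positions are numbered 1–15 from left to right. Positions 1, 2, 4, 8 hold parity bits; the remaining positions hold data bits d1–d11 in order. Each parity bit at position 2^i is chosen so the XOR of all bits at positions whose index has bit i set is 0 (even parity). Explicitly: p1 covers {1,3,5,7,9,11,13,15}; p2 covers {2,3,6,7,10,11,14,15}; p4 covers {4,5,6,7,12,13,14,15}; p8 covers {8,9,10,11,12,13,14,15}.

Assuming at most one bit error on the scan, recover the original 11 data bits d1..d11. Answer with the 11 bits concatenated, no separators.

00011011011

s1 (pos 1,3,5,7,9,11,13,15): 0⊕1⊕0⊕1⊕1⊕1⊕0⊕1 = 1
s2 (pos 2,3,6,7,10,11,14,15): 0⊕1⊕0⊕1⊕0⊕1⊕1⊕1 = 1
s4 (pos 4,5,6,7,12,13,14,15): 0⊕0⊕0⊕1⊕1⊕0⊕1⊕1 = 0
s8 (pos 8,9,10,11,12,13,14,15): 1⊕1⊕0⊕1⊕1⊕0⊕1⊕1 = 0
Syndrome s8…s1 = 0011 → error at position 3.
Flip position 3: 001000111011011 → 000000111011011
Read data bits from positions 3,5,6,7,9,10,11,12,13,14,15: 00011011011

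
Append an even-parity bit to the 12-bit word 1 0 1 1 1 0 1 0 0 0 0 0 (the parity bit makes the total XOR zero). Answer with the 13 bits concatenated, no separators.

1011101000001

XOR of the 12 data bits: 1⊕0⊕1⊕1⊕1⊕0⊕1⊕0⊕0⊕0⊕0⊕0 = 1
Parity bit = 1 (so all 13 bits XOR to 0).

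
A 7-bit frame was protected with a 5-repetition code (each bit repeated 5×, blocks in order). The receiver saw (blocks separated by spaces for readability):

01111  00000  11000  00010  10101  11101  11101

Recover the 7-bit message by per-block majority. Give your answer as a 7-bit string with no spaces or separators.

Block 1 (01111): 4 ones → 1
Block 2 (00000): 0 ones → 0
Block 3 (11000): 2 ones → 0
Block 4 (00010): 1 one → 0
Block 5 (10101): 3 ones → 1
Block 6 (11101): 4 ones → 1
Block 7 (11101): 4 ones → 1

1000111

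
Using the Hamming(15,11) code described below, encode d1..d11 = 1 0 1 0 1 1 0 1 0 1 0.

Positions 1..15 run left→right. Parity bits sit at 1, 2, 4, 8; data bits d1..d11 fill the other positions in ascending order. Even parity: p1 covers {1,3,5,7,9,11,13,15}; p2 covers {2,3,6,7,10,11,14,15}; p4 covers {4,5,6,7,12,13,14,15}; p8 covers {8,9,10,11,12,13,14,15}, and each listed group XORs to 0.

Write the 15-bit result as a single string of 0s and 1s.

001101001101010

Place data at non-parity positions: p1 p2 1 p4 0 1 0 p8 1 1 0 1 0 1 0
p1 (pos 1,3,5,7,9,11,13,15): XOR of data positions = 1⊕0⊕0⊕1⊕0⊕0⊕0 = 0
p2 (pos 2,3,6,7,10,11,14,15): XOR of data positions = 1⊕1⊕0⊕1⊕0⊕1⊕0 = 0
p4 (pos 4,5,6,7,12,13,14,15): XOR of data positions = 0⊕1⊕0⊕1⊕0⊕1⊕0 = 1
p8 (pos 8,9,10,11,12,13,14,15): XOR of data positions = 1⊕1⊕0⊕1⊕0⊕1⊕0 = 0
Codeword: 001101001101010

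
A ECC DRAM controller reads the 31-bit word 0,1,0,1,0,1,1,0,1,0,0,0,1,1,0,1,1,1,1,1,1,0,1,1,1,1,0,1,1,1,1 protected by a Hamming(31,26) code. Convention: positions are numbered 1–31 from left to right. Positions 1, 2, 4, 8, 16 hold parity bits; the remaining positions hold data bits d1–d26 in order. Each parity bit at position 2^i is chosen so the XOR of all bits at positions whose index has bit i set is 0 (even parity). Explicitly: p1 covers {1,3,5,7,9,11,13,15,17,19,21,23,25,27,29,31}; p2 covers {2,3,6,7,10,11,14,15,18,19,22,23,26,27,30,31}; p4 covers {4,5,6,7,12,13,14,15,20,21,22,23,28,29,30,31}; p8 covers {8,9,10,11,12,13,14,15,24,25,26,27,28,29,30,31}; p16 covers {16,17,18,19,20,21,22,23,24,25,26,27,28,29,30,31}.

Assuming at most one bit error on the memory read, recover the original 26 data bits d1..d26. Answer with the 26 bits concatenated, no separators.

s1 (pos 1,3,5,7,9,11,13,15,17,19,21,23,25,27,29,31): 0⊕0⊕0⊕1⊕1⊕0⊕1⊕0⊕1⊕1⊕1⊕1⊕1⊕0⊕1⊕1 = 0
s2 (pos 2,3,6,7,10,11,14,15,18,19,22,23,26,27,30,31): 1⊕0⊕1⊕1⊕0⊕0⊕1⊕0⊕1⊕1⊕0⊕1⊕1⊕0⊕1⊕1 = 0
s4 (pos 4,5,6,7,12,13,14,15,20,21,22,23,28,29,30,31): 1⊕0⊕1⊕1⊕0⊕1⊕1⊕0⊕1⊕1⊕0⊕1⊕1⊕1⊕1⊕1 = 0
s8 (pos 8,9,10,11,12,13,14,15,24,25,26,27,28,29,30,31): 0⊕1⊕0⊕0⊕0⊕1⊕1⊕0⊕1⊕1⊕1⊕0⊕1⊕1⊕1⊕1 = 0
s16 (pos 16,17,18,19,20,21,22,23,24,25,26,27,28,29,30,31): 1⊕1⊕1⊕1⊕1⊕1⊕0⊕1⊕1⊕1⊕1⊕0⊕1⊕1⊕1⊕1 = 0
Syndrome s16…s1 = 00000 → no error.
Read data bits from positions 3,5,6,7,9,10,11,12,13,14,15,17,18,19,20,21,22,23,24,25,26,27,28,29,30,31: 00111000110111110111101111

00111000110111110111101111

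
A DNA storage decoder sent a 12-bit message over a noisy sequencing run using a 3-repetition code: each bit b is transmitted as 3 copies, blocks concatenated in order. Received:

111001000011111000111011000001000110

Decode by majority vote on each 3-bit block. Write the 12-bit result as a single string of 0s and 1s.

100110110001

Block 1 (111): 3 ones → 1
Block 2 (001): 1 one → 0
Block 3 (000): 0 ones → 0
Block 4 (011): 2 ones → 1
Block 5 (111): 3 ones → 1
Block 6 (000): 0 ones → 0
Block 7 (111): 3 ones → 1
Block 8 (011): 2 ones → 1
Block 9 (000): 0 ones → 0
Block 10 (001): 1 one → 0
Block 11 (000): 0 ones → 0
Block 12 (110): 2 ones → 1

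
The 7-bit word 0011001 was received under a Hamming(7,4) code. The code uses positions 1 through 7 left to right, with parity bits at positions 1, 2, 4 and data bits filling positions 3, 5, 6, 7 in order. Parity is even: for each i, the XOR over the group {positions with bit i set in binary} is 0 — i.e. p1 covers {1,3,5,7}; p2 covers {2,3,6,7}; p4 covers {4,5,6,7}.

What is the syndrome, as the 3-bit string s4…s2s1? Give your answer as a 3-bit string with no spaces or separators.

s1 (pos 1,3,5,7): 0⊕1⊕0⊕1 = 0
s2 (pos 2,3,6,7): 0⊕1⊕0⊕1 = 0
s4 (pos 4,5,6,7): 1⊕0⊕0⊕1 = 0
Syndrome s4…s1 = 000 → no error.

000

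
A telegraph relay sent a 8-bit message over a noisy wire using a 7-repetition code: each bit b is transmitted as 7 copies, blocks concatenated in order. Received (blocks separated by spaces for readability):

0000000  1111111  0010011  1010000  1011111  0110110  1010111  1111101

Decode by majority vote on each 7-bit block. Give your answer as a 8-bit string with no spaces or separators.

Block 1 (0000000): 0 ones → 0
Block 2 (1111111): 7 ones → 1
Block 3 (0010011): 3 ones → 0
Block 4 (1010000): 2 ones → 0
Block 5 (1011111): 6 ones → 1
Block 6 (0110110): 4 ones → 1
Block 7 (1010111): 5 ones → 1
Block 8 (1111101): 6 ones → 1

01001111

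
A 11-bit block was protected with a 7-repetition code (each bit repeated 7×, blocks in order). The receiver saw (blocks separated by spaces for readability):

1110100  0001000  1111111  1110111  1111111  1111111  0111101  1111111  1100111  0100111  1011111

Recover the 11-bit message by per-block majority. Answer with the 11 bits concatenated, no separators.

Block 1 (1110100): 4 ones → 1
Block 2 (0001000): 1 one → 0
Block 3 (1111111): 7 ones → 1
Block 4 (1110111): 6 ones → 1
Block 5 (1111111): 7 ones → 1
Block 6 (1111111): 7 ones → 1
Block 7 (0111101): 5 ones → 1
Block 8 (1111111): 7 ones → 1
Block 9 (1100111): 5 ones → 1
Block 10 (0100111): 4 ones → 1
Block 11 (1011111): 6 ones → 1

10111111111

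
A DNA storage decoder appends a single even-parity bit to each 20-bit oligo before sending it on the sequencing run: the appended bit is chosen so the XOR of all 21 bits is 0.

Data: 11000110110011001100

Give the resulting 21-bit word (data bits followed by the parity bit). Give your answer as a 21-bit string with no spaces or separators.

XOR of the 20 data bits: 1⊕1⊕0⊕0⊕0⊕1⊕1⊕0⊕1⊕1⊕0⊕0⊕1⊕1⊕0⊕0⊕1⊕1⊕0⊕0 = 0
Parity bit = 0 (so all 21 bits XOR to 0).

110001101100110011000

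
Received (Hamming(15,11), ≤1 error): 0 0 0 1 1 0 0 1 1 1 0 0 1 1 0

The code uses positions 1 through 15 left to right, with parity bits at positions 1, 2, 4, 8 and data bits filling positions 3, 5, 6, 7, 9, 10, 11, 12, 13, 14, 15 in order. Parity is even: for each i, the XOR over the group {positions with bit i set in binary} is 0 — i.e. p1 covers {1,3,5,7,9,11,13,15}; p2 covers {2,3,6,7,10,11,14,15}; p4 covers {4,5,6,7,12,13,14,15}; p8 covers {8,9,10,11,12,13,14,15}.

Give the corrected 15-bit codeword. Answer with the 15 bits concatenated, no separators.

000110010100110

s1 (pos 1,3,5,7,9,11,13,15): 0⊕0⊕1⊕0⊕1⊕0⊕1⊕0 = 1
s2 (pos 2,3,6,7,10,11,14,15): 0⊕0⊕0⊕0⊕1⊕0⊕1⊕0 = 0
s4 (pos 4,5,6,7,12,13,14,15): 1⊕1⊕0⊕0⊕0⊕1⊕1⊕0 = 0
s8 (pos 8,9,10,11,12,13,14,15): 1⊕1⊕1⊕0⊕0⊕1⊕1⊕0 = 1
Syndrome s8…s1 = 1001 → error at position 9.
Flip position 9: 000110011100110 → 000110010100110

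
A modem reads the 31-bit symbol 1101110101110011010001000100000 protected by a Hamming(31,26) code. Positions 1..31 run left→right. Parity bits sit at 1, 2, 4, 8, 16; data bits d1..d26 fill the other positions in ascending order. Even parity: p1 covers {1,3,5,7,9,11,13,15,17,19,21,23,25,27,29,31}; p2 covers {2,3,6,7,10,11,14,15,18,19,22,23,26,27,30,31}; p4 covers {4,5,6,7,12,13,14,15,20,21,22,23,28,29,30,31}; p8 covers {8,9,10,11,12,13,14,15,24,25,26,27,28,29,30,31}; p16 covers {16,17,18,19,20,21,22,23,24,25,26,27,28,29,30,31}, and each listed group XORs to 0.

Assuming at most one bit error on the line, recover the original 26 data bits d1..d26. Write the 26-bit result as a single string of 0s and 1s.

01100111001010001000100000

s1 (pos 1,3,5,7,9,11,13,15,17,19,21,23,25,27,29,31): 1⊕0⊕1⊕0⊕0⊕1⊕0⊕1⊕0⊕0⊕0⊕0⊕0⊕0⊕0⊕0 = 0
s2 (pos 2,3,6,7,10,11,14,15,18,19,22,23,26,27,30,31): 1⊕0⊕1⊕0⊕1⊕1⊕0⊕1⊕1⊕0⊕1⊕0⊕1⊕0⊕0⊕0 = 0
s4 (pos 4,5,6,7,12,13,14,15,20,21,22,23,28,29,30,31): 1⊕1⊕1⊕0⊕1⊕0⊕0⊕1⊕0⊕0⊕1⊕0⊕0⊕0⊕0⊕0 = 0
s8 (pos 8,9,10,11,12,13,14,15,24,25,26,27,28,29,30,31): 1⊕0⊕1⊕1⊕1⊕0⊕0⊕1⊕0⊕0⊕1⊕0⊕0⊕0⊕0⊕0 = 0
s16 (pos 16,17,18,19,20,21,22,23,24,25,26,27,28,29,30,31): 1⊕0⊕1⊕0⊕0⊕0⊕1⊕0⊕0⊕0⊕1⊕0⊕0⊕0⊕0⊕0 = 0
Syndrome s16…s1 = 00000 → no error.
Read data bits from positions 3,5,6,7,9,10,11,12,13,14,15,17,18,19,20,21,22,23,24,25,26,27,28,29,30,31: 01100111001010001000100000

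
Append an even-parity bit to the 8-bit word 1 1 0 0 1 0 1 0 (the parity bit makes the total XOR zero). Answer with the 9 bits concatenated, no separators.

110010100

XOR of the 8 data bits: 1⊕1⊕0⊕0⊕1⊕0⊕1⊕0 = 0
Parity bit = 0 (so all 9 bits XOR to 0).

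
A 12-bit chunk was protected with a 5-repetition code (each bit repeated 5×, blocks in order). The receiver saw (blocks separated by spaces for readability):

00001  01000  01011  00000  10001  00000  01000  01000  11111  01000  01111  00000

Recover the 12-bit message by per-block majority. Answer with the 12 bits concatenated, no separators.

Block 1 (00001): 1 one → 0
Block 2 (01000): 1 one → 0
Block 3 (01011): 3 ones → 1
Block 4 (00000): 0 ones → 0
Block 5 (10001): 2 ones → 0
Block 6 (00000): 0 ones → 0
Block 7 (01000): 1 one → 0
Block 8 (01000): 1 one → 0
Block 9 (11111): 5 ones → 1
Block 10 (01000): 1 one → 0
Block 11 (01111): 4 ones → 1
Block 12 (00000): 0 ones → 0

001000001010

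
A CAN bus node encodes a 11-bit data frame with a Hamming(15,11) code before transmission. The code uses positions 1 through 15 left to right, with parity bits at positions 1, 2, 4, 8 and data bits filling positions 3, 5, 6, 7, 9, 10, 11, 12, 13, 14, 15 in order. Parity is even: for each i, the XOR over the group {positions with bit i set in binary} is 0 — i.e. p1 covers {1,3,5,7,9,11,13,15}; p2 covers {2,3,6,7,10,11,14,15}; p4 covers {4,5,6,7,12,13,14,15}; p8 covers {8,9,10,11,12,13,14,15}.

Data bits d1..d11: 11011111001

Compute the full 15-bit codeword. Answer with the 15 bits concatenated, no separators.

Place data at non-parity positions: p1 p2 1 p4 1 0 1 p8 1 1 1 1 0 0 1
p1 (pos 1,3,5,7,9,11,13,15): XOR of data positions = 1⊕1⊕1⊕1⊕1⊕0⊕1 = 0
p2 (pos 2,3,6,7,10,11,14,15): XOR of data positions = 1⊕0⊕1⊕1⊕1⊕0⊕1 = 1
p4 (pos 4,5,6,7,12,13,14,15): XOR of data positions = 1⊕0⊕1⊕1⊕0⊕0⊕1 = 0
p8 (pos 8,9,10,11,12,13,14,15): XOR of data positions = 1⊕1⊕1⊕1⊕0⊕0⊕1 = 1
Codeword: 011010111111001

011010111111001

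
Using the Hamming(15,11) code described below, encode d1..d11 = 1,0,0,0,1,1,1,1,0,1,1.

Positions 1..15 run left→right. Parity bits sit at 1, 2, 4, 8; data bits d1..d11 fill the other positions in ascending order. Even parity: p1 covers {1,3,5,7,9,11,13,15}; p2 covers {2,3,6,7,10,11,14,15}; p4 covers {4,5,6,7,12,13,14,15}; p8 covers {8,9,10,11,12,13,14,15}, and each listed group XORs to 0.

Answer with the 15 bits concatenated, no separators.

011100001111011

Place data at non-parity positions: p1 p2 1 p4 0 0 0 p8 1 1 1 1 0 1 1
p1 (pos 1,3,5,7,9,11,13,15): XOR of data positions = 1⊕0⊕0⊕1⊕1⊕0⊕1 = 0
p2 (pos 2,3,6,7,10,11,14,15): XOR of data positions = 1⊕0⊕0⊕1⊕1⊕1⊕1 = 1
p4 (pos 4,5,6,7,12,13,14,15): XOR of data positions = 0⊕0⊕0⊕1⊕0⊕1⊕1 = 1
p8 (pos 8,9,10,11,12,13,14,15): XOR of data positions = 1⊕1⊕1⊕1⊕0⊕1⊕1 = 0
Codeword: 011100001111011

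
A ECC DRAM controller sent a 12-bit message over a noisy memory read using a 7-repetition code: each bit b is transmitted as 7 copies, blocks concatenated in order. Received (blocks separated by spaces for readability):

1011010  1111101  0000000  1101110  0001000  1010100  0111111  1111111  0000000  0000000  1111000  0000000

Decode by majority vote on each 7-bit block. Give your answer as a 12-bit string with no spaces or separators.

110100110010

Block 1 (1011010): 4 ones → 1
Block 2 (1111101): 6 ones → 1
Block 3 (0000000): 0 ones → 0
Block 4 (1101110): 5 ones → 1
Block 5 (0001000): 1 one → 0
Block 6 (1010100): 3 ones → 0
Block 7 (0111111): 6 ones → 1
Block 8 (1111111): 7 ones → 1
Block 9 (0000000): 0 ones → 0
Block 10 (0000000): 0 ones → 0
Block 11 (1111000): 4 ones → 1
Block 12 (0000000): 0 ones → 0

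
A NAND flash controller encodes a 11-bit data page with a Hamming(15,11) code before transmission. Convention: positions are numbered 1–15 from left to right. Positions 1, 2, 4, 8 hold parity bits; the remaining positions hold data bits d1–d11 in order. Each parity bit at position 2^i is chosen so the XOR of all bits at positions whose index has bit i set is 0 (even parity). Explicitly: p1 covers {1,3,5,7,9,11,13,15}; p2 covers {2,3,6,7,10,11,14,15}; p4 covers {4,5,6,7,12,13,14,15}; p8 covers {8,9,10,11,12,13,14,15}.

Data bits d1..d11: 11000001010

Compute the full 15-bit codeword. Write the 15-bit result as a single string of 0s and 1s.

Place data at non-parity positions: p1 p2 1 p4 1 0 0 p8 0 0 0 1 0 1 0
p1 (pos 1,3,5,7,9,11,13,15): XOR of data positions = 1⊕1⊕0⊕0⊕0⊕0⊕0 = 0
p2 (pos 2,3,6,7,10,11,14,15): XOR of data positions = 1⊕0⊕0⊕0⊕0⊕1⊕0 = 0
p4 (pos 4,5,6,7,12,13,14,15): XOR of data positions = 1⊕0⊕0⊕1⊕0⊕1⊕0 = 1
p8 (pos 8,9,10,11,12,13,14,15): XOR of data positions = 0⊕0⊕0⊕1⊕0⊕1⊕0 = 0
Codeword: 001110000001010

001110000001010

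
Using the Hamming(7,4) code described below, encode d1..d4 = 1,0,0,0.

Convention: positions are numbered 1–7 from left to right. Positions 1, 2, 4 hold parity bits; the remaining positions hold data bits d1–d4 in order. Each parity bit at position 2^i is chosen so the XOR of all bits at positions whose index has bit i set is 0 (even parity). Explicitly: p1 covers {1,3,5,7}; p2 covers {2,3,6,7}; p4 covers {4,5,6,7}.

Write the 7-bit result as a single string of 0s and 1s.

1110000

Place data at non-parity positions: p1 p2 1 p4 0 0 0
p1 (pos 1,3,5,7): XOR of data positions = 1⊕0⊕0 = 1
p2 (pos 2,3,6,7): XOR of data positions = 1⊕0⊕0 = 1
p4 (pos 4,5,6,7): XOR of data positions = 0⊕0⊕0 = 0
Codeword: 1110000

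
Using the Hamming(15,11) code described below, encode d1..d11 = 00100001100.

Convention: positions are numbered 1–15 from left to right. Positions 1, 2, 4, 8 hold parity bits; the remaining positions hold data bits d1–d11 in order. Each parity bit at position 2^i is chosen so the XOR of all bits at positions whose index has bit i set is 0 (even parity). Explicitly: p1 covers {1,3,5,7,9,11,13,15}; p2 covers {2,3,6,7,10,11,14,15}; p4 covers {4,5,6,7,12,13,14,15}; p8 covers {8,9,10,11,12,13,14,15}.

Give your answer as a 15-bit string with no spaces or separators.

Place data at non-parity positions: p1 p2 0 p4 0 1 0 p8 0 0 0 1 1 0 0
p1 (pos 1,3,5,7,9,11,13,15): XOR of data positions = 0⊕0⊕0⊕0⊕0⊕1⊕0 = 1
p2 (pos 2,3,6,7,10,11,14,15): XOR of data positions = 0⊕1⊕0⊕0⊕0⊕0⊕0 = 1
p4 (pos 4,5,6,7,12,13,14,15): XOR of data positions = 0⊕1⊕0⊕1⊕1⊕0⊕0 = 1
p8 (pos 8,9,10,11,12,13,14,15): XOR of data positions = 0⊕0⊕0⊕1⊕1⊕0⊕0 = 0
Codeword: 110101000001100

110101000001100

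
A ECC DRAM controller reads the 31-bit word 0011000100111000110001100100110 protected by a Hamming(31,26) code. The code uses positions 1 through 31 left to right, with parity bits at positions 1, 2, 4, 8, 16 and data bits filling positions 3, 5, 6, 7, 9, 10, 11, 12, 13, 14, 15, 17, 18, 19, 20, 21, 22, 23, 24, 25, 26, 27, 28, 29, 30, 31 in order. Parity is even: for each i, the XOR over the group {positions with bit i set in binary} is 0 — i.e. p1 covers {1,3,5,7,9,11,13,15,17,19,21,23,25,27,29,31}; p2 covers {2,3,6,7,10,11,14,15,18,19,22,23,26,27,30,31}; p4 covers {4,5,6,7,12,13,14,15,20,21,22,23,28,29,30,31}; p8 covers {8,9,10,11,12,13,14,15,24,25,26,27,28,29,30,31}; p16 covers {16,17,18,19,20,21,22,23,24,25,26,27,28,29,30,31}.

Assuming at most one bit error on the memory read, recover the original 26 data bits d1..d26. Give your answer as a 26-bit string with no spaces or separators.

10000011100110001100100100

s1 (pos 1,3,5,7,9,11,13,15,17,19,21,23,25,27,29,31): 0⊕1⊕0⊕0⊕0⊕1⊕1⊕0⊕1⊕0⊕0⊕1⊕0⊕0⊕1⊕0 = 0
s2 (pos 2,3,6,7,10,11,14,15,18,19,22,23,26,27,30,31): 0⊕1⊕0⊕0⊕0⊕1⊕0⊕0⊕1⊕0⊕1⊕1⊕1⊕0⊕1⊕0 = 1
s4 (pos 4,5,6,7,12,13,14,15,20,21,22,23,28,29,30,31): 1⊕0⊕0⊕0⊕1⊕1⊕0⊕0⊕0⊕0⊕1⊕1⊕0⊕1⊕1⊕0 = 1
s8 (pos 8,9,10,11,12,13,14,15,24,25,26,27,28,29,30,31): 1⊕0⊕0⊕1⊕1⊕1⊕0⊕0⊕0⊕0⊕1⊕0⊕0⊕1⊕1⊕0 = 1
s16 (pos 16,17,18,19,20,21,22,23,24,25,26,27,28,29,30,31): 0⊕1⊕1⊕0⊕0⊕0⊕1⊕1⊕0⊕0⊕1⊕0⊕0⊕1⊕1⊕0 = 1
Syndrome s16…s1 = 11110 → error at position 30.
Flip position 30: 0011000100111000110001100100110 → 0011000100111000110001100100100
Read data bits from positions 3,5,6,7,9,10,11,12,13,14,15,17,18,19,20,21,22,23,24,25,26,27,28,29,30,31: 10000011100110001100100100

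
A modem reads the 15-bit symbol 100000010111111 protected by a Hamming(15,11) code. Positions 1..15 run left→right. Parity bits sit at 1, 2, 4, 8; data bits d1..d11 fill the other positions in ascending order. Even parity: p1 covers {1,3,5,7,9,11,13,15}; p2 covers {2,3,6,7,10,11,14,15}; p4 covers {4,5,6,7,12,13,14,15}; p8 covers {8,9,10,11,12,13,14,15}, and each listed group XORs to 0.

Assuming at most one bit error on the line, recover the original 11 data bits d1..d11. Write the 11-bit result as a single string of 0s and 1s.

s1 (pos 1,3,5,7,9,11,13,15): 1⊕0⊕0⊕0⊕0⊕1⊕1⊕1 = 0
s2 (pos 2,3,6,7,10,11,14,15): 0⊕0⊕0⊕0⊕1⊕1⊕1⊕1 = 0
s4 (pos 4,5,6,7,12,13,14,15): 0⊕0⊕0⊕0⊕1⊕1⊕1⊕1 = 0
s8 (pos 8,9,10,11,12,13,14,15): 1⊕0⊕1⊕1⊕1⊕1⊕1⊕1 = 1
Syndrome s8…s1 = 1000 → error at position 8.
Flip position 8: 100000010111111 → 100000000111111
Read data bits from positions 3,5,6,7,9,10,11,12,13,14,15: 00000111111

00000111111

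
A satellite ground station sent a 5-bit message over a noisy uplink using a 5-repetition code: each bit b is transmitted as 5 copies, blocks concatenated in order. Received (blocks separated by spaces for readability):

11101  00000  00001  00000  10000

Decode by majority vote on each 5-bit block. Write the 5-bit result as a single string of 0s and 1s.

Block 1 (11101): 4 ones → 1
Block 2 (00000): 0 ones → 0
Block 3 (00001): 1 one → 0
Block 4 (00000): 0 ones → 0
Block 5 (10000): 1 one → 0

10000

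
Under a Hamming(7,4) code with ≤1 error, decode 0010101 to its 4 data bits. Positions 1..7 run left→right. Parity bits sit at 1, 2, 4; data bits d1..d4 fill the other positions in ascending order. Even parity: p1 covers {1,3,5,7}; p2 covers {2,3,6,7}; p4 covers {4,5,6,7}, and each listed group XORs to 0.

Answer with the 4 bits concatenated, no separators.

1101

s1 (pos 1,3,5,7): 0⊕1⊕1⊕1 = 1
s2 (pos 2,3,6,7): 0⊕1⊕0⊕1 = 0
s4 (pos 4,5,6,7): 0⊕1⊕0⊕1 = 0
Syndrome s4…s1 = 001 → error at position 1.
Flip position 1: 0010101 → 1010101
Read data bits from positions 3,5,6,7: 1101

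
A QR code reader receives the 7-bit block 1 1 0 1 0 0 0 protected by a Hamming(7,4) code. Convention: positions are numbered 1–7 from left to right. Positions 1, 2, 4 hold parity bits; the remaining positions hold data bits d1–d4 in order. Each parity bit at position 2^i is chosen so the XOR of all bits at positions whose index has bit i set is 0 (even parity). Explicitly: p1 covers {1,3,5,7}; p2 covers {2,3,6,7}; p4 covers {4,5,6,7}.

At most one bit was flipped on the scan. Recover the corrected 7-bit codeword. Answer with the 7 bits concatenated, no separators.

s1 (pos 1,3,5,7): 1⊕0⊕0⊕0 = 1
s2 (pos 2,3,6,7): 1⊕0⊕0⊕0 = 1
s4 (pos 4,5,6,7): 1⊕0⊕0⊕0 = 1
Syndrome s4…s1 = 111 → error at position 7.
Flip position 7: 1101000 → 1101001

1101001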